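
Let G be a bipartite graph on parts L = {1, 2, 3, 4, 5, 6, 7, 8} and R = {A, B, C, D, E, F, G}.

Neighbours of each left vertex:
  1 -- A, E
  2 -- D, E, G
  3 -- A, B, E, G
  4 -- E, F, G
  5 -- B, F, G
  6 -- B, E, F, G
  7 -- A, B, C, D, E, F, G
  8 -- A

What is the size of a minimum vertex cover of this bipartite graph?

The 7 edges 1–A, 2–D, 3–E, 4–G, 5–F, 6–B, 7–C form a matching, so any vertex cover needs at least 7 vertices (one per matched edge).
Conversely {2, 7, A, B, E, F, G} meets every edge and has exactly 7 vertices, so 7 is optimal.

7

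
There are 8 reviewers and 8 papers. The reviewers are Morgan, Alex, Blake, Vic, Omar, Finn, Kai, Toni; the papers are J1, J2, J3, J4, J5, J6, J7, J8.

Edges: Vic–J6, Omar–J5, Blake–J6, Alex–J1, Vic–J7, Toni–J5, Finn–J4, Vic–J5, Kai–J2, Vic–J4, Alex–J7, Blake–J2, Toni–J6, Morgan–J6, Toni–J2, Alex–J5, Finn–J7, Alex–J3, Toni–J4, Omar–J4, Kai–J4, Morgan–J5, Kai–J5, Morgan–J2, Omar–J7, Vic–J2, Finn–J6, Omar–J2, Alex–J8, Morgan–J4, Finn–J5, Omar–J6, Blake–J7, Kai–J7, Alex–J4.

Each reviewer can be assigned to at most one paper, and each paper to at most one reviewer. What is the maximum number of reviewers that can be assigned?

6

One maximum matching: Morgan–J4, Alex–J1, Blake–J7, Vic–J5, Omar–J2, Finn–J6.
The set {Morgan, Blake, Vic, Omar, Finn, Kai, Toni} has only 5 neighbours ({J2, J4, J5, J6, J7}), so by Hall's theorem at most 6 of the 8 reviewers can be matched.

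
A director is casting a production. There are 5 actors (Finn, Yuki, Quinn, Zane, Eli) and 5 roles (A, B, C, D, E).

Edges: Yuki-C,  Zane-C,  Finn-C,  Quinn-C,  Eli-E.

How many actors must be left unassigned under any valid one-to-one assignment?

3

One maximum matching: Finn→C, Eli→E.
The set {Finn, Yuki, Quinn, Zane} has only 1 neighbour ({C}), so by Hall's theorem at most 2 of the 5 actors can be matched.
That matches 2 of the 5, leaving 3 unmatched; no matching can do better.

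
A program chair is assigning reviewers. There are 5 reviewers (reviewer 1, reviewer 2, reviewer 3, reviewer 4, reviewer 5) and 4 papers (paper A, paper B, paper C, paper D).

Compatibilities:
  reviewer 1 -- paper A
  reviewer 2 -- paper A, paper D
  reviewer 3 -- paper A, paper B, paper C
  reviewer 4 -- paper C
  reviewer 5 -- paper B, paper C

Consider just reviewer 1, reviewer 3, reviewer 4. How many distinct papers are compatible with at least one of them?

3

The union of neighbours of {reviewer 1, reviewer 3, reviewer 4} is {paper A, paper B, paper C}, which has 3 elements.
Since |N(S)| = 3 ≥ |S| = 3, Hall's condition holds for this subset.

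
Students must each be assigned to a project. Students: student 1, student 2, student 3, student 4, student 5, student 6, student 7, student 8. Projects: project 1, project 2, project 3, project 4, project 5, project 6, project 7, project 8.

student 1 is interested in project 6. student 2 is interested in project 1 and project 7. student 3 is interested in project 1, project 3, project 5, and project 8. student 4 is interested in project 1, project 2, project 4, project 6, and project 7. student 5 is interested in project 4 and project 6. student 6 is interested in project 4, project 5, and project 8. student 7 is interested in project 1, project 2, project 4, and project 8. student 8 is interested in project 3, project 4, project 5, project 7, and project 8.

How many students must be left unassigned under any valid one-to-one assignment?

One maximum matching: student 1-project 6, student 2-project 7, student 3-project 8, student 4-project 2, student 5-project 4, student 6-project 5, student 7-project 1, student 8-project 3.
This saturates every student, so 8 is the maximum.
That matches 8 of the 8, leaving 0 unmatched; no matching can do better.

0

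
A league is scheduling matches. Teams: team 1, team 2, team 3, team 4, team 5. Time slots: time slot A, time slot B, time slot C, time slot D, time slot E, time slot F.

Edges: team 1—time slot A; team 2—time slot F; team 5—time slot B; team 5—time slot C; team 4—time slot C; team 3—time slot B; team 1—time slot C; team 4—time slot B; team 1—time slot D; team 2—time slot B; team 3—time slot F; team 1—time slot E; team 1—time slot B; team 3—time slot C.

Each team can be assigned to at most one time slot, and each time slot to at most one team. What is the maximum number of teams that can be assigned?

4

For example, pair team 1–time slot E, team 2–time slot F, team 3–time slot C, team 4–time slot B.
The set {team 2, team 3, team 4, team 5} has only 3 neighbours ({time slot B, time slot C, time slot F}), so by Hall's theorem at most 4 of the 5 teams can be matched.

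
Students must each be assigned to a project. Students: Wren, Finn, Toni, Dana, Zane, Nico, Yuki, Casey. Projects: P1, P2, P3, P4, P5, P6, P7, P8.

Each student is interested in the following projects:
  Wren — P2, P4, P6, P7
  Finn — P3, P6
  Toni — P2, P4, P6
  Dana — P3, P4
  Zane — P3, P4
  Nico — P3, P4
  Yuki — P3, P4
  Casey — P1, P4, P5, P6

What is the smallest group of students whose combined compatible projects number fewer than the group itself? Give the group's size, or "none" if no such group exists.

3

Take S = {Dana, Zane, Nico}. Its neighbourhood is {P3, P4}, so |N(S)| = 2 < |S| = 3.
Every subset of size less than 3 has at least as many neighbours as members, so 3 is the minimum.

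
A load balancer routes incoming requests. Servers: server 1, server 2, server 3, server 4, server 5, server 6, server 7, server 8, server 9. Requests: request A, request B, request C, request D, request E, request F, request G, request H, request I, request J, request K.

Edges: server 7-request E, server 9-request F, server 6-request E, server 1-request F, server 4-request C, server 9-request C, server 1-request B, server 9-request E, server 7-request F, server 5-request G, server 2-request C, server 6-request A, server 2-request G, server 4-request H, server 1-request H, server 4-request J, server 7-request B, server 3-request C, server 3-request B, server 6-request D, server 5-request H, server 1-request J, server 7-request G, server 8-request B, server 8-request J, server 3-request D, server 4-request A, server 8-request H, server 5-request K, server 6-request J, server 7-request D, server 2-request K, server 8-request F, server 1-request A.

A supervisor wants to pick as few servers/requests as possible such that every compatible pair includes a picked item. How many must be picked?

9

The 9 edges server 1–request H, server 2–request K, server 3–request D, server 4–request C, server 5–request G, server 6–request A, server 7–request E, server 8–request J, server 9–request F form a matching, so any vertex cover needs at least 9 vertices (one per matched edge).
Conversely {server 1, server 2, server 3, server 4, server 5, server 6, server 7, server 8, server 9} meets every edge and has exactly 9 vertices, so 9 is optimal.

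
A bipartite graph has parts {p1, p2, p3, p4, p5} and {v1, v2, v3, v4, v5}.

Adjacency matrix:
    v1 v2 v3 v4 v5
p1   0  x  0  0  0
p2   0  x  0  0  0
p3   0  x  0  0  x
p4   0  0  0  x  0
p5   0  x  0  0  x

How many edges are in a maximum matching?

3

For example, pair p1→v2, p3→v5, p4→v4.
The set {p1, p2, p3, p5} has only 2 neighbours ({v2, v5}), so by Hall's theorem at most 3 of the 5 left vertices can be matched.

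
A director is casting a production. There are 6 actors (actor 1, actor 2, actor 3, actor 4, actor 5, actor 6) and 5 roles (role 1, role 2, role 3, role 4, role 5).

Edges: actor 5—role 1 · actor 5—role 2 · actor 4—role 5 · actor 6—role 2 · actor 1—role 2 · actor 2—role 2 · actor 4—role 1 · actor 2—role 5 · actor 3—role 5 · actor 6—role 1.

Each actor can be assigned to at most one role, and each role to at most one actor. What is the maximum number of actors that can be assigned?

For example, pair actor 1–role 2, actor 2–role 5, actor 4–role 1.
The set {actor 1, actor 2, actor 3, actor 4, actor 5, actor 6} has only 3 neighbours ({role 1, role 2, role 5}), so by Hall's theorem at most 3 of the 6 actors can be matched.

3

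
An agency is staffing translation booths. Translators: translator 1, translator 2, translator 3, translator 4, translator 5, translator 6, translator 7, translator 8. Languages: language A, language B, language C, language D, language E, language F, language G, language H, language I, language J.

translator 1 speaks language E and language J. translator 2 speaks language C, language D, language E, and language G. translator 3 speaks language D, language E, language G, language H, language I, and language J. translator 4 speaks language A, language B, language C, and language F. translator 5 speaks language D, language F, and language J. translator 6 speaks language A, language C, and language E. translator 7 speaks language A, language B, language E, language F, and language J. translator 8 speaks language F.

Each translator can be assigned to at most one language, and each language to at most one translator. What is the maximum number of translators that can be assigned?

8

One maximum matching: translator 1-language E, translator 2-language C, translator 3-language G, translator 4-language B, translator 5-language D, translator 6-language A, translator 7-language J, translator 8-language F.
All 8 translators are matched, so no larger matching exists.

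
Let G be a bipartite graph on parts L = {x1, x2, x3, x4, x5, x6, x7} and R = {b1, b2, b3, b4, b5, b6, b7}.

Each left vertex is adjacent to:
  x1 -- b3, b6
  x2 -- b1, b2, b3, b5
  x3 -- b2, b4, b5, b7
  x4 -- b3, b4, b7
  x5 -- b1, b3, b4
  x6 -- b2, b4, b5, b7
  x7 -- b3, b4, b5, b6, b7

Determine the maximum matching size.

One maximum matching: x1–b6, x2–b2, x3–b5, x4–b3, x5–b1, x6–b4, x7–b7.
All 7 left vertices are matched, so no larger matching exists.

7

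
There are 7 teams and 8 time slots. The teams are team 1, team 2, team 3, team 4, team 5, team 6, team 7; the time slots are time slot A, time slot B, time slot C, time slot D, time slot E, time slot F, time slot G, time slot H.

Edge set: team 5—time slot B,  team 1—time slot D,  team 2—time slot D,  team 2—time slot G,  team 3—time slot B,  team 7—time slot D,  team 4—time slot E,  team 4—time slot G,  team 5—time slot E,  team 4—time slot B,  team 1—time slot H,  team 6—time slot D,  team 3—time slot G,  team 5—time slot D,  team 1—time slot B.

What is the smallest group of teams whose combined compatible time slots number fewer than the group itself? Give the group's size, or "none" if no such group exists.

Take S = {team 6, team 7}. Its neighbourhood is {time slot D}, so |N(S)| = 1 < |S| = 2.
No single vertex violates Hall's condition since each has at least one neighbour, so 2 is the minimum.

2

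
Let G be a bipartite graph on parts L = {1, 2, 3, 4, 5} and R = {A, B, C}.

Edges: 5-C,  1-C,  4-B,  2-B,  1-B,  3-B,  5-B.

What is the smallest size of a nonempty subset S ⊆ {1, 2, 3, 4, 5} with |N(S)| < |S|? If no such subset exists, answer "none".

2

Take S = {2, 3}. Its neighbourhood is {B}, so |N(S)| = 1 < |S| = 2.
No single vertex violates Hall's condition since each has at least one neighbour, so 2 is the minimum.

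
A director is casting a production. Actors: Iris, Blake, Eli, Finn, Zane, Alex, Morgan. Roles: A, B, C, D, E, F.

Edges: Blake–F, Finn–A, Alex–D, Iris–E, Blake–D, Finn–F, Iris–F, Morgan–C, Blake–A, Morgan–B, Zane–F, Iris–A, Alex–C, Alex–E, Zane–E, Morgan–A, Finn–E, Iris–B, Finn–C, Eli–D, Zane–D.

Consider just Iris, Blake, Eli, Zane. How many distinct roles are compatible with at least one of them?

5

The union of neighbours of {Iris, Blake, Eli, Zane} is {A, B, D, E, F}, which has 5 elements.
Since |N(S)| = 5 ≥ |S| = 4, Hall's condition holds for this subset.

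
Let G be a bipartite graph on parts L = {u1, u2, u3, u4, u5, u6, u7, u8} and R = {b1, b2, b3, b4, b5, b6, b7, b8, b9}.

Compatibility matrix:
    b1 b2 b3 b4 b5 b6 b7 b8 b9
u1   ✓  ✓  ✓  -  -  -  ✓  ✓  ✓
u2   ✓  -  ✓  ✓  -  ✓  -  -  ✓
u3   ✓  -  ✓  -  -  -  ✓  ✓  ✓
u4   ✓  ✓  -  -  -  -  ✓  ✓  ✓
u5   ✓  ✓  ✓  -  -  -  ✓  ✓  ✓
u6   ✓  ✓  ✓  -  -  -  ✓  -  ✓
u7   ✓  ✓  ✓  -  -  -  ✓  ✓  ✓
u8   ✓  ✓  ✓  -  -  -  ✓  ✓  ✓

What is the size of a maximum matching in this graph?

7

A valid assignment of size 7: u1–b2, u2–b6, u3–b3, u4–b9, u5–b8, u6–b1, u7–b7.
The set {u1, u3, u4, u5, u6, u7, u8} has only 6 neighbours ({b1, b2, b3, b7, b8, b9}), so by Hall's theorem at most 7 of the 8 left vertices can be matched.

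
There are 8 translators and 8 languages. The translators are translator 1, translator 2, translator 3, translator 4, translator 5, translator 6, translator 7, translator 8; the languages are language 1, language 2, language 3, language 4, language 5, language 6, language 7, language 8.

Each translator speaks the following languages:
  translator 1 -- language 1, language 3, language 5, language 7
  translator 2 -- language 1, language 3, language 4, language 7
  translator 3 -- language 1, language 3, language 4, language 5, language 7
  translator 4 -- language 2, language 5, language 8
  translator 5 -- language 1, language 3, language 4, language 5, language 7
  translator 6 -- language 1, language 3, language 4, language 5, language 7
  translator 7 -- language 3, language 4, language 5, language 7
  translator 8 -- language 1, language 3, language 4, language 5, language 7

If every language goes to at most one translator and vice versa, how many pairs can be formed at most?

For example, pair translator 1–language 5, translator 2–language 1, translator 3–language 4, translator 4–language 8, translator 5–language 3, translator 6–language 7.
The set {translator 1, translator 2, translator 3, translator 5, translator 6, translator 7, translator 8} has only 5 neighbours ({language 1, language 3, language 4, language 5, language 7}), so by Hall's theorem at most 6 of the 8 translators can be matched.

6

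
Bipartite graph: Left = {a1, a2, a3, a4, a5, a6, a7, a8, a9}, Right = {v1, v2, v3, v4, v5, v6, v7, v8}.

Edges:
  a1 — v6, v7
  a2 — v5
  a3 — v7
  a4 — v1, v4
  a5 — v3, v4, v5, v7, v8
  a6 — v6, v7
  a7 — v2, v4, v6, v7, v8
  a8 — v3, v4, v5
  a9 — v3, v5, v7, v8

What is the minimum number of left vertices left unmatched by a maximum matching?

For example, pair a1–v6, a2–v5, a3–v7, a4–v1, a5–v3, a7–v2, a8–v4, a9–v8.
The set {a1, a3, a6} has only 2 neighbours ({v6, v7}), so by Hall's theorem at most 8 of the 9 left vertices can be matched.
That matches 8 of the 9, leaving 1 unmatched; no matching can do better.

1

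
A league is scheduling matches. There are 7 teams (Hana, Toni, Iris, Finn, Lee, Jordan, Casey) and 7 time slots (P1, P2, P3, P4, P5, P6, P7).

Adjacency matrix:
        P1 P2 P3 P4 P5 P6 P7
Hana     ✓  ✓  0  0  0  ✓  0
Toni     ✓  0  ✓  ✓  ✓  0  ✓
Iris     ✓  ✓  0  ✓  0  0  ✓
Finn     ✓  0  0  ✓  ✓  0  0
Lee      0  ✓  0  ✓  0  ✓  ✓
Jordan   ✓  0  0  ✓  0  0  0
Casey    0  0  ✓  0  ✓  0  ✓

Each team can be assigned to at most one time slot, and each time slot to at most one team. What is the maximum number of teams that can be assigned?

7

A valid assignment of size 7: Hana–P2, Toni–P3, Iris–P1, Finn–P5, Lee–P6, Jordan–P4, Casey–P7.
All 7 teams are matched, so no larger matching exists.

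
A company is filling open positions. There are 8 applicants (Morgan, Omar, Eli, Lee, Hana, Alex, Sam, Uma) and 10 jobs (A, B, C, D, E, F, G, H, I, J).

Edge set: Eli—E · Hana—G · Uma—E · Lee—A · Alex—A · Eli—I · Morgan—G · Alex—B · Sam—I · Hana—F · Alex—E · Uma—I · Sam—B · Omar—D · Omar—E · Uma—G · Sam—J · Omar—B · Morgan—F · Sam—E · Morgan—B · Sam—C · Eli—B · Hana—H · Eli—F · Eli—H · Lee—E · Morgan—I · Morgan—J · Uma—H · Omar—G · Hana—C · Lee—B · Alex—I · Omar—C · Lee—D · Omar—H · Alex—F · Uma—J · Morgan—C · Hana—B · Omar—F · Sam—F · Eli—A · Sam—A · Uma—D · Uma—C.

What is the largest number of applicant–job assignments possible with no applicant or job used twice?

8

For example, pair Morgan–B, Omar–G, Eli–E, Lee–D, Hana–H, Alex–F, Sam–A, Uma–J.
This saturates every applicant, so 8 is the maximum.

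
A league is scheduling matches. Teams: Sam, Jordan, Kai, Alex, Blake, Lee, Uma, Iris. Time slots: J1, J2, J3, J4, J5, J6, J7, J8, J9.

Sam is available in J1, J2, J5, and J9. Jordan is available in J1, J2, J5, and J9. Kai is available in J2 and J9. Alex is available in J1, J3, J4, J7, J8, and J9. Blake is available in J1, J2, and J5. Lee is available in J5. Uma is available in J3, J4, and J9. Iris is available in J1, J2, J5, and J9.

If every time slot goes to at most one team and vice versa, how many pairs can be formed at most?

6

A valid assignment of size 6: Sam-J1, Jordan-J9, Kai-J2, Alex-J7, Blake-J5, Uma-J4.
The set {Sam, Jordan, Kai, Blake, Lee, Iris} has only 4 neighbours ({J1, J2, J5, J9}), so by Hall's theorem at most 6 of the 8 teams can be matched.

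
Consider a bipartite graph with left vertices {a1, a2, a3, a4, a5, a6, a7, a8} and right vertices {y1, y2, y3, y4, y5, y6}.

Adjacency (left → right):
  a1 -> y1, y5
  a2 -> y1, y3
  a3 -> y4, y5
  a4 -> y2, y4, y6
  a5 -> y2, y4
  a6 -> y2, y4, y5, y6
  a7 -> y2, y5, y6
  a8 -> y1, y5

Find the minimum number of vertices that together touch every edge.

The 6 edges a1–y1, a2–y3, a3–y5, a4–y2, a5–y4, a6–y6 form a matching, so any vertex cover needs at least 6 vertices (one per matched edge).
Conversely {a2, y1, y2, y4, y5, y6} meets every edge and has exactly 6 vertices, so 6 is optimal.

6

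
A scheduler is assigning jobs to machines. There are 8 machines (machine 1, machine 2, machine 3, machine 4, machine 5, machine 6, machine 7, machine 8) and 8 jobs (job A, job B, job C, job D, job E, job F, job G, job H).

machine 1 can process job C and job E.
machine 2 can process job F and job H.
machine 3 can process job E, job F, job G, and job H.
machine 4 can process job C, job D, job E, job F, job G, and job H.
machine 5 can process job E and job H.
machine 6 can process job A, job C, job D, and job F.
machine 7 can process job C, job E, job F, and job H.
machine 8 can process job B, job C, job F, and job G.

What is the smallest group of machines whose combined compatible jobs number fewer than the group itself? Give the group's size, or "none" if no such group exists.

A matching saturating every machine exists, for instance machine 1→job C, machine 2→job F, machine 3→job G, machine 4→job D, machine 5→job E, machine 6→job A, machine 7→job H, machine 8→job B.
By Hall's marriage theorem, this means |N(S)| ≥ |S| for every subset S, so no violating subset exists.

none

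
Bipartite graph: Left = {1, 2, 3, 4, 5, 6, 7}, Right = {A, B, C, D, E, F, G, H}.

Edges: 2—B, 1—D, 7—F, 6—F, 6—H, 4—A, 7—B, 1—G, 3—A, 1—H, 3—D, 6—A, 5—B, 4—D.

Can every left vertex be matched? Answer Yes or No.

The set {2, 5} has only 1 neighbour ({B}), so by Hall's theorem at most 6 of the 7 left vertices can be matched.
Hence no matching covers every left vertex.

No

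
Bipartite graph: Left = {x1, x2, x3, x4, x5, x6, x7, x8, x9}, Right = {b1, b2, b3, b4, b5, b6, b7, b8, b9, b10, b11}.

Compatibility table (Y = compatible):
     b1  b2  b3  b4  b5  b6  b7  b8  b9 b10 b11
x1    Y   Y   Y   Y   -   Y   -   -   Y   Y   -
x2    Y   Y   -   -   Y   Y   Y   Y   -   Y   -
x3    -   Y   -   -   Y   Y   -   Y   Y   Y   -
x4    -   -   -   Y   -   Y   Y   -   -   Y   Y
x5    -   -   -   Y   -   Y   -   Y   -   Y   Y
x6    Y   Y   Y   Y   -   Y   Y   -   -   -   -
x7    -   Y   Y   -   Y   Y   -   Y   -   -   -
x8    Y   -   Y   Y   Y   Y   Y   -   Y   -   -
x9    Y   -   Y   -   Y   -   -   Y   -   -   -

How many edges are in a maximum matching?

9

One maximum matching: x1→b4, x2→b1, x3→b2, x4→b11, x5→b10, x6→b6, x7→b5, x8→b7, x9→b3.
All 9 left vertices are matched, so no larger matching exists.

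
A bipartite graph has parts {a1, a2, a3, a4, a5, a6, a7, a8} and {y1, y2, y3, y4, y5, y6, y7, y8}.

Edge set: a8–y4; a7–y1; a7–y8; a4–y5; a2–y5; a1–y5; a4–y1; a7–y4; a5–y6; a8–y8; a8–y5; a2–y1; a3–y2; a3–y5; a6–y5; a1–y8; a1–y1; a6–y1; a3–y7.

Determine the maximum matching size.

One maximum matching: a1–y8, a2–y5, a3–y7, a4–y1, a5–y6, a7–y4.
The set {a1, a2, a4, a6, a7, a8} has only 4 neighbours ({y1, y4, y5, y8}), so by Hall's theorem at most 6 of the 8 left vertices can be matched.

6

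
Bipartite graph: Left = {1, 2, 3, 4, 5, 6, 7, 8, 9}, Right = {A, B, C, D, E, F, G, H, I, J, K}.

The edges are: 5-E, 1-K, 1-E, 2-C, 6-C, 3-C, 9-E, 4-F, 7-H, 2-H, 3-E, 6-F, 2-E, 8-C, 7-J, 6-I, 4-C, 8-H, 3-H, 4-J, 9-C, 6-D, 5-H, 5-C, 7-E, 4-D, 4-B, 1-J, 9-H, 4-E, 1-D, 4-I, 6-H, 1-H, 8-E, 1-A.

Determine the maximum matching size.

7

A valid assignment of size 7: 1–A, 2–H, 3–C, 4–B, 5–E, 6–F, 7–J.
The set {2, 3, 5, 8, 9} has only 3 neighbours ({C, E, H}), so by Hall's theorem at most 7 of the 9 left vertices can be matched.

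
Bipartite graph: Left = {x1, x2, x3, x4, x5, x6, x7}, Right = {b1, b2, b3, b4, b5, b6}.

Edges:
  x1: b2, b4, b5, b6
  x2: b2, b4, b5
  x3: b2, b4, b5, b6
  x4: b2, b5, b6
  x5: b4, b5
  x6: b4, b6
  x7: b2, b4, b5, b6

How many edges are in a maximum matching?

A valid assignment of size 4: x1-b4, x2-b2, x3-b6, x4-b5.
The set {x1, x2, x3, x4, x5, x6, x7} has only 4 neighbours ({b2, b4, b5, b6}), so by Hall's theorem at most 4 of the 7 left vertices can be matched.

4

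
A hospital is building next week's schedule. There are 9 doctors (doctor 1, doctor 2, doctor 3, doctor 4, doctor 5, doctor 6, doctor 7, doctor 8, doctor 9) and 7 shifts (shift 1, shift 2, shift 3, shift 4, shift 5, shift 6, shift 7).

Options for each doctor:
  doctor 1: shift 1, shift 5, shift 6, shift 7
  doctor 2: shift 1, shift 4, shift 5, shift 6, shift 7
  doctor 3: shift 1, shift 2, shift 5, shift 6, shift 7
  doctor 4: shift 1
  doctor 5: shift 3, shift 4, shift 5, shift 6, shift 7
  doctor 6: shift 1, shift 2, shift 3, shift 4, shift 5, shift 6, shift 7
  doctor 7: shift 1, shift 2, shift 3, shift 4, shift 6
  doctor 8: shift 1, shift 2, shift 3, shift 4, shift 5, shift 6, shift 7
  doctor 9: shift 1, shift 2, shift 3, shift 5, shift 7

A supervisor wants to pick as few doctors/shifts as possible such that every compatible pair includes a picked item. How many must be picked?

7

The 7 edges doctor 1–shift 5, doctor 2–shift 4, doctor 3–shift 2, doctor 4–shift 1, doctor 5–shift 3, doctor 6–shift 7, doctor 7–shift 6 form a matching, so any vertex cover needs at least 7 vertices (one per matched edge).
Conversely {shift 1, shift 2, shift 3, shift 4, shift 5, shift 6, shift 7} meets every edge and has exactly 7 vertices, so 7 is optimal.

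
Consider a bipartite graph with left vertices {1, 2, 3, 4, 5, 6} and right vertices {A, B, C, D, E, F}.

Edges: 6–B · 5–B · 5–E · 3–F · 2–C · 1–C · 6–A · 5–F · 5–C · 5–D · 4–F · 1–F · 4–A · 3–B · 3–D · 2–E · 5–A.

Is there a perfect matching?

One maximum matching: 1-C, 2-E, 3-F, 4-A, 5-D, 6-B.
Every left vertex is matched, so this is a perfect matching.

Yes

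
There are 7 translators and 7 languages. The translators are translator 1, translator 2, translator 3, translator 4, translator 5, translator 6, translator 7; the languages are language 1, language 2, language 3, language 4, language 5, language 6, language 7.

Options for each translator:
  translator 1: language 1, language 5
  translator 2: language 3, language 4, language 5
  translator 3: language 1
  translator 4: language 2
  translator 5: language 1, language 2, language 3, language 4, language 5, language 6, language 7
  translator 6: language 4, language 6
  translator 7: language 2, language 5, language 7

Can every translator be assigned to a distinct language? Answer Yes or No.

A valid assignment of size 7: translator 1-language 5, translator 2-language 3, translator 3-language 1, translator 4-language 2, translator 5-language 6, translator 6-language 4, translator 7-language 7.
All 7 translators are covered.

Yes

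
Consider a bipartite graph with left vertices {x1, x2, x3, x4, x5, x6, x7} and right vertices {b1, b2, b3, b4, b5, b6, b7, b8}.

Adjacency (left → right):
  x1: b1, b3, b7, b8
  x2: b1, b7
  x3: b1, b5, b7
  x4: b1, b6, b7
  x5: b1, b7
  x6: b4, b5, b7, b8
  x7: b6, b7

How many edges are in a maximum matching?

For example, pair x1-b3, x2-b1, x3-b5, x4-b6, x5-b7, x6-b8.
The set {x2, x4, x5, x7} has only 3 neighbours ({b1, b6, b7}), so by Hall's theorem at most 6 of the 7 left vertices can be matched.

6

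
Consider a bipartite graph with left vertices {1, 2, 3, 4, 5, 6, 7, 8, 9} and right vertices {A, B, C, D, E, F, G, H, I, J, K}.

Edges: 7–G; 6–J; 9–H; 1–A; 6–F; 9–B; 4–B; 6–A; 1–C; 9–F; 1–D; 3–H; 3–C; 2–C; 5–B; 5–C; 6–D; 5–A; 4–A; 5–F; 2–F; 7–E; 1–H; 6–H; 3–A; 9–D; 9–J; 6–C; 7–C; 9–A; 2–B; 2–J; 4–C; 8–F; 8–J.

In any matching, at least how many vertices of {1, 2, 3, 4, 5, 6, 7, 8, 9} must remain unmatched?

1

A valid assignment of size 8: 1→D, 2→F, 3→H, 4→C, 5→B, 6→A, 7→E, 8→J.
The set {1, 2, 3, 4, 5, 6, 8, 9} has only 7 neighbours ({A, B, C, D, F, H, J}), so by Hall's theorem at most 8 of the 9 left vertices can be matched.
That matches 8 of the 9, leaving 1 unmatched; no matching can do better.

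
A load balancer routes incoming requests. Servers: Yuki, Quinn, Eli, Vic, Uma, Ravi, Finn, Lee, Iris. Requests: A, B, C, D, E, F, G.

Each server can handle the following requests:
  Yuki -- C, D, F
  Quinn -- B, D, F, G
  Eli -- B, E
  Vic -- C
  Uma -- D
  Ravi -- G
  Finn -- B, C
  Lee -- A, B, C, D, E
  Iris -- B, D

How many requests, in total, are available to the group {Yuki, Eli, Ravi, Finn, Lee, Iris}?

7

The union of neighbours of {Yuki, Eli, Ravi, Finn, Lee, Iris} is {A, B, C, D, E, F, G}, which has 7 elements.
Since |N(S)| = 7 ≥ |S| = 6, Hall's condition holds for this subset.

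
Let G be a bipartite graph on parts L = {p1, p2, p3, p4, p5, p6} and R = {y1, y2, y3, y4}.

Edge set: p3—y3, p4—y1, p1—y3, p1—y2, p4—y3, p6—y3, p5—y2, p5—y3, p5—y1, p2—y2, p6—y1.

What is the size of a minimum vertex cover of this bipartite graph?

The 3 edges p1–y3, p2–y2, p4–y1 form a matching, so any vertex cover needs at least 3 vertices (one per matched edge).
Conversely {y1, y2, y3} meets every edge and has exactly 3 vertices, so 3 is optimal.

3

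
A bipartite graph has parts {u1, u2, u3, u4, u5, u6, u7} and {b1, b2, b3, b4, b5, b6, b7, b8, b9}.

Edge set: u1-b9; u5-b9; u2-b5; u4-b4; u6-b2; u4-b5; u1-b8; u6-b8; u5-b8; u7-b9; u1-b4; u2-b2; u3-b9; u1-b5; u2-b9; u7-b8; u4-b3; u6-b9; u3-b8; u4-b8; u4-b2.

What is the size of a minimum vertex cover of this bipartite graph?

The 6 edges u1–b4, u2–b5, u3–b9, u4–b3, u5–b8, u6–b2 form a matching, so any vertex cover needs at least 6 vertices (one per matched edge).
Conversely {u1, u2, u4, u6, b8, b9} meets every edge and has exactly 6 vertices, so 6 is optimal.

6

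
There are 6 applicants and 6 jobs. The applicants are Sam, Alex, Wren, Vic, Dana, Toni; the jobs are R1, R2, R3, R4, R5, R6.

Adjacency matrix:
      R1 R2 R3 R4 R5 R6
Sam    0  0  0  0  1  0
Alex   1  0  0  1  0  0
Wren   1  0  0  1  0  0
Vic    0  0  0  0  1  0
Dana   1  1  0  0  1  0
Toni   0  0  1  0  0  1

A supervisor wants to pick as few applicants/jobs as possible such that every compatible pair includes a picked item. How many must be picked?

5

A maximum matching has 5 edges (e.g. Sam–R5, Alex–R1, Wren–R4, Dana–R2, Toni–R6).
By König's theorem the minimum vertex cover has the same size. One such cover is {Alex, Wren, Dana, Toni, R5}.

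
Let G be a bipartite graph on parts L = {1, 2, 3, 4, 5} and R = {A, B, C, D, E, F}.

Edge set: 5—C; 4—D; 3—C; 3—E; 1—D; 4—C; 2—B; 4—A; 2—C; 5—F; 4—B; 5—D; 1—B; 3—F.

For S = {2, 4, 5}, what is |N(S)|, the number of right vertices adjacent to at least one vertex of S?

5

The union of neighbours of {2, 4, 5} is {A, B, C, D, F}, which has 5 elements.
Since |N(S)| = 5 ≥ |S| = 3, Hall's condition holds for this subset.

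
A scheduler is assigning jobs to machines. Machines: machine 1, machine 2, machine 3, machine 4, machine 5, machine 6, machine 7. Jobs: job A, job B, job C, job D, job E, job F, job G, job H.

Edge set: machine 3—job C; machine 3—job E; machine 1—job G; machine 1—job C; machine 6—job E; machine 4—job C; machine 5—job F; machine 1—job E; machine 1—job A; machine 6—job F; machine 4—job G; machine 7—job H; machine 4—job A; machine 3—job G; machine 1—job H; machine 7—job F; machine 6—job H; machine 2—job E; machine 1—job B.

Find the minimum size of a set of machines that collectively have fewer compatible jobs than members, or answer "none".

Take S = {machine 2, machine 5, machine 6, machine 7}. Its neighbourhood is {job E, job F, job H}, so |N(S)| = 3 < |S| = 4.
Every subset of size less than 4 has at least as many neighbours as members, so 4 is the minimum.

4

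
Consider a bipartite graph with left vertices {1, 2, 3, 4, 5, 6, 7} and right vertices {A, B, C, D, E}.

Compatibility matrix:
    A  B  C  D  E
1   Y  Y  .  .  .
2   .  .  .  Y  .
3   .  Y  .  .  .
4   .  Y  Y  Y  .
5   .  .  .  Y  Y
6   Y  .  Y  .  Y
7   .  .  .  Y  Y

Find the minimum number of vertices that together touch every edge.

A maximum matching has 5 edges (e.g. 1–A, 2–D, 3–B, 4–C, 5–E).
By König's theorem the minimum vertex cover has the same size. One such cover is {A, B, C, D, E}.

5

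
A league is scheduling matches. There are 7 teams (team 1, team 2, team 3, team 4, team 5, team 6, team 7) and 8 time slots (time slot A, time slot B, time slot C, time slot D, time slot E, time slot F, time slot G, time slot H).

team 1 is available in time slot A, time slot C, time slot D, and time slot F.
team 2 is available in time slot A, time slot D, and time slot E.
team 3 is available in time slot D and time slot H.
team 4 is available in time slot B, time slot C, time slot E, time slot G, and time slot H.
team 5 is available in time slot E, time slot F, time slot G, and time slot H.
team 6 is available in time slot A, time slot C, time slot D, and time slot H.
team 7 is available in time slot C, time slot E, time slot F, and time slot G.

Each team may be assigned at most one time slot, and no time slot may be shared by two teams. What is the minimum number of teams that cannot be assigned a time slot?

0

For example, pair team 1-time slot D, team 2-time slot E, team 3-time slot H, team 4-time slot C, team 5-time slot G, team 6-time slot A, team 7-time slot F.
All 7 teams are matched, so no larger matching exists.
That matches 7 of the 7, leaving 0 unmatched; no matching can do better.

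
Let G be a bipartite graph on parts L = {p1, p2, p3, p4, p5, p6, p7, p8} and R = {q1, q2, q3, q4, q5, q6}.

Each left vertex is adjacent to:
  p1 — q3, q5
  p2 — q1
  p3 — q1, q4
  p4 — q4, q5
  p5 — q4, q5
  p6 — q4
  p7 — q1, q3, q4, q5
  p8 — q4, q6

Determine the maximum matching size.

5

One maximum matching: p1-q3, p2-q1, p3-q4, p4-q5, p8-q6.
The set {p1, p2, p3, p4, p5, p6, p7} has only 4 neighbours ({q1, q3, q4, q5}), so by Hall's theorem at most 5 of the 8 left vertices can be matched.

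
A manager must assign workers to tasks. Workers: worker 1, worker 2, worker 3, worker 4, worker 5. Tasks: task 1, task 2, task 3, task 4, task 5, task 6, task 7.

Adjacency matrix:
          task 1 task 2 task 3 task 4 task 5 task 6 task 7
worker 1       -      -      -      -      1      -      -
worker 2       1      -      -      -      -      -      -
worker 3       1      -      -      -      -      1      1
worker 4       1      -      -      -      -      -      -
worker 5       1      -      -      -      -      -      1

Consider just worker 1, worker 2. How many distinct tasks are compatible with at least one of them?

The union of neighbours of {worker 1, worker 2} is {task 1, task 5}, which has 2 elements.
Since |N(S)| = 2 ≥ |S| = 2, Hall's condition holds for this subset.

2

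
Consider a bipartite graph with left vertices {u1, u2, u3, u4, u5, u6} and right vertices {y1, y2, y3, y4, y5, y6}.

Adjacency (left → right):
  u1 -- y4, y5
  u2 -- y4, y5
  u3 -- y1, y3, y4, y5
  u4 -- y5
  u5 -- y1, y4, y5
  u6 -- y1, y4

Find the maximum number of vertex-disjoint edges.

4

A valid assignment of size 4: u1-y5, u2-y4, u3-y3, u5-y1.
The set {u1, u2, u4, u5, u6} has only 3 neighbours ({y1, y4, y5}), so by Hall's theorem at most 4 of the 6 left vertices can be matched.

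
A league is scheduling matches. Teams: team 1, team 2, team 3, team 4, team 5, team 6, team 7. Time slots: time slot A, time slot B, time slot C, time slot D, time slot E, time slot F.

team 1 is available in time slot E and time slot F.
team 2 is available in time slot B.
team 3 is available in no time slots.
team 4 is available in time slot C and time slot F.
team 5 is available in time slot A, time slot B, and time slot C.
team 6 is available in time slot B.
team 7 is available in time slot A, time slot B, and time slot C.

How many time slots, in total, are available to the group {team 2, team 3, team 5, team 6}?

3

The union of neighbours of {team 2, team 3, team 5, team 6} is {time slot A, time slot B, time slot C}, which has 3 elements.
Since |N(S)| = 3 < |S| = 4, Hall's condition fails for this subset.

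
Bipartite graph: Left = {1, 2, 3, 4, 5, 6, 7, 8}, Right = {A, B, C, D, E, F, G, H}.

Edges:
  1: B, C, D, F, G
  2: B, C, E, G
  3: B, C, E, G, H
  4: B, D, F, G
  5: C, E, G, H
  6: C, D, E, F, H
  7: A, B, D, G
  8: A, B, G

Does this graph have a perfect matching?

Yes

One maximum matching: 1–F, 2–E, 3–G, 4–D, 5–C, 6–H, 7–A, 8–B.
All 8 left vertices are covered.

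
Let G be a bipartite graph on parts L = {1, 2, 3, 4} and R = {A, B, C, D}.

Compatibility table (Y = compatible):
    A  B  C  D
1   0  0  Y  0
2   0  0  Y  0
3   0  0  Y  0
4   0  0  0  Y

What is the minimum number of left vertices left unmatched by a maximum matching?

2

For example, pair 1-C, 4-D.
The set {1, 2, 3} has only 1 neighbour ({C}), so by Hall's theorem at most 2 of the 4 left vertices can be matched.
That matches 2 of the 4, leaving 2 unmatched; no matching can do better.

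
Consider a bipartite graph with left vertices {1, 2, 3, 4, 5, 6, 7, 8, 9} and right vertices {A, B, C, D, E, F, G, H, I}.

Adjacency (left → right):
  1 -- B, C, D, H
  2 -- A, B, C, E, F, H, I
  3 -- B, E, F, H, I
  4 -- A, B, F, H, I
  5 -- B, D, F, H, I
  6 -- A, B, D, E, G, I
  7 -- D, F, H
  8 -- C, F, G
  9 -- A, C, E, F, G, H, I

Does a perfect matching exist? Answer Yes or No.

A valid assignment of size 9: 1→C, 2→E, 3→H, 4→I, 5→B, 6→A, 7→D, 8→F, 9→G.
All 9 left vertices are covered.

Yes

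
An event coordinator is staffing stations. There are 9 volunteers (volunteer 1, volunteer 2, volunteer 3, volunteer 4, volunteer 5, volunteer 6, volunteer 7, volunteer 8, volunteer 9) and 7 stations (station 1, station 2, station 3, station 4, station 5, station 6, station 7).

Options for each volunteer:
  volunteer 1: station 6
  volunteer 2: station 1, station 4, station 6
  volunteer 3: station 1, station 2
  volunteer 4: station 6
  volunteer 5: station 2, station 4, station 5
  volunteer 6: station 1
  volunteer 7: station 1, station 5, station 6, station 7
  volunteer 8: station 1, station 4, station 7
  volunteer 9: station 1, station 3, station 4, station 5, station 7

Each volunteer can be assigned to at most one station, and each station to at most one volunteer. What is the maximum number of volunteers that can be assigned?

7

A valid assignment of size 7: volunteer 1-station 6, volunteer 2-station 4, volunteer 3-station 2, volunteer 5-station 5, volunteer 6-station 1, volunteer 7-station 7, volunteer 9-station 3.
The set {volunteer 1, volunteer 2, volunteer 3, volunteer 4, volunteer 5, volunteer 6, volunteer 7, volunteer 8} has only 6 neighbours ({station 1, station 2, station 4, station 5, station 6, station 7}), so by Hall's theorem at most 7 of the 9 volunteers can be matched.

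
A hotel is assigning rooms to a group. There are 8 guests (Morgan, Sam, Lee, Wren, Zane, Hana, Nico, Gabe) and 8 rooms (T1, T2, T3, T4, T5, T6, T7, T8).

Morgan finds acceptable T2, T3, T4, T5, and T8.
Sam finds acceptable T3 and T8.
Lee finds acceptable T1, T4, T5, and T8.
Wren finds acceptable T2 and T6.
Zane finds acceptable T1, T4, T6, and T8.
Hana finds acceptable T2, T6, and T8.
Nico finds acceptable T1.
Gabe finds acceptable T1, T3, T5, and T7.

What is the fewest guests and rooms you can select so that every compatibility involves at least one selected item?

8

{Morgan, Sam, Lee, Wren, Zane, Hana, Nico, Gabe} is a vertex cover of size 8: every edge has an endpoint in this set.
No smaller cover exists because Morgan–T4, Sam–T3, Lee–T5, Wren–T2, Zane–T6, Hana–T8, Nico–T1, Gabe–T7 is a matching of size 8, and a cover must include an endpoint of each of these disjoint edges (König's theorem).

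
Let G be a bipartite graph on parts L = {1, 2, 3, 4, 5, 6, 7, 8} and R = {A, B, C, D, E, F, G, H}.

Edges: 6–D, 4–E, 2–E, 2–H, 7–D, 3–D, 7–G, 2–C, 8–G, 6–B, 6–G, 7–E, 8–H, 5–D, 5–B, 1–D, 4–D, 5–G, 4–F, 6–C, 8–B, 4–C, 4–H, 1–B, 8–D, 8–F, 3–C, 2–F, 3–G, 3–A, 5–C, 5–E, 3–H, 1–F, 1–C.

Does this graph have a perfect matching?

One maximum matching: 1-F, 2-C, 3-A, 4-H, 5-E, 6-B, 7-D, 8-G.
Every left vertex is matched, so this is a perfect matching.

Yes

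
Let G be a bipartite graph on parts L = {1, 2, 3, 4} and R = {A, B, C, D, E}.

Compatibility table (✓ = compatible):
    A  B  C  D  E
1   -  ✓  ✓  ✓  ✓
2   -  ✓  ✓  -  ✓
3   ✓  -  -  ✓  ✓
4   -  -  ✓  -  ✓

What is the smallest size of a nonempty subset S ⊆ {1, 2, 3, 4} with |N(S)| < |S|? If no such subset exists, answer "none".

none

A matching saturating every left vertex exists, for instance 1→B, 2→C, 3→D, 4→E.
By Hall's marriage theorem, this means |N(S)| ≥ |S| for every subset S, so no violating subset exists.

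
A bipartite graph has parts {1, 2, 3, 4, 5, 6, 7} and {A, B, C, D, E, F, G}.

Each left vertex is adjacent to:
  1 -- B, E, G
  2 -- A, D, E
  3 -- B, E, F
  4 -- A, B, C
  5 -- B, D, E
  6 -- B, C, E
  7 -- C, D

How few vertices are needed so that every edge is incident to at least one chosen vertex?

{1, 2, 3, 4, 5, 6, 7} is a vertex cover of size 7: every edge has an endpoint in this set.
No smaller cover exists because 1–G, 2–A, 3–F, 4–B, 5–D, 6–E, 7–C is a matching of size 7, and a cover must include an endpoint of each of these disjoint edges (König's theorem).

7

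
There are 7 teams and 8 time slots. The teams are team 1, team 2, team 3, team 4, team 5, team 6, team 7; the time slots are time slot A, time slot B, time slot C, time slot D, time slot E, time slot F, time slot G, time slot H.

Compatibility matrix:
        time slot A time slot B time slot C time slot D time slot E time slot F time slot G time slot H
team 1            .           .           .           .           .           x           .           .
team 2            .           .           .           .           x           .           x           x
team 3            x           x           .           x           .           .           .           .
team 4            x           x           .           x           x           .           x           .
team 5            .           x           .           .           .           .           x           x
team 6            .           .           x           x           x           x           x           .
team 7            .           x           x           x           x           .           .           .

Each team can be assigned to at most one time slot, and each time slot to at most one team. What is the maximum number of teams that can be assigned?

7

One maximum matching: team 1–time slot F, team 2–time slot G, team 3–time slot B, team 4–time slot E, team 5–time slot H, team 6–time slot C, team 7–time slot D.
This saturates every team, so 7 is the maximum.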